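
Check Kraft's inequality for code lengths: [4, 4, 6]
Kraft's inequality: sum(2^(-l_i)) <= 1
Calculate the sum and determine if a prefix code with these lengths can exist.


Sum = 2^(-4) + 2^(-4) + 2^(-6)
    = 0.0625 + 0.0625 + 0.015625
    = 9/64 = 0.140625
Since 0.140625 <= 1, Kraft's inequality IS satisfied.
A prefix code with these lengths CAN exist.

Kraft sum = 0.140625. Satisfied.


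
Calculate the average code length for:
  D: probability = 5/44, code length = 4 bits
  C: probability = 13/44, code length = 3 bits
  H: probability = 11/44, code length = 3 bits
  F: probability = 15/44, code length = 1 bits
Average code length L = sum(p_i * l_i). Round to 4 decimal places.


Weighted contributions p_i * l_i:
  D: (5/44) * 4 = 20/44
  C: (13/44) * 3 = 39/44
  H: (11/44) * 3 = 33/44
  F: (15/44) * 1 = 15/44
Sum = (20 + 39 + 33 + 15)/44 = 107/44

L = 107/44 = 2.4318 bits/symbol


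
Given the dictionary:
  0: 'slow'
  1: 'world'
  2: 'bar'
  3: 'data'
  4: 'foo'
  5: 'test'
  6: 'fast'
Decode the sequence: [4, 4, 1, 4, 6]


Look up each index in the dictionary:
  4 -> 'foo'
  4 -> 'foo'
  1 -> 'world'
  4 -> 'foo'
  6 -> 'fast'

Decoded: "foo foo world foo fast"


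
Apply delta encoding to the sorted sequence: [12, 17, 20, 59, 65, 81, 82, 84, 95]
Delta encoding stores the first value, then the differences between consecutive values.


First value: 12
Deltas:
  17 - 12 = 5
  20 - 17 = 3
  59 - 20 = 39
  65 - 59 = 6
  81 - 65 = 16
  82 - 81 = 1
  84 - 82 = 2
  95 - 84 = 11


Delta encoded: [12, 5, 3, 39, 6, 16, 1, 2, 11]


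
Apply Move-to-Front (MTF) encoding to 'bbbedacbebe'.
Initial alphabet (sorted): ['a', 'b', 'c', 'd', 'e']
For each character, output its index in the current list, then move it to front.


MTF encoding:
'b': index 1 in ['a', 'b', 'c', 'd', 'e'] -> ['b', 'a', 'c', 'd', 'e']
'b': index 0 in ['b', 'a', 'c', 'd', 'e'] -> ['b', 'a', 'c', 'd', 'e']
'b': index 0 in ['b', 'a', 'c', 'd', 'e'] -> ['b', 'a', 'c', 'd', 'e']
'e': index 4 in ['b', 'a', 'c', 'd', 'e'] -> ['e', 'b', 'a', 'c', 'd']
'd': index 4 in ['e', 'b', 'a', 'c', 'd'] -> ['d', 'e', 'b', 'a', 'c']
'a': index 3 in ['d', 'e', 'b', 'a', 'c'] -> ['a', 'd', 'e', 'b', 'c']
'c': index 4 in ['a', 'd', 'e', 'b', 'c'] -> ['c', 'a', 'd', 'e', 'b']
'b': index 4 in ['c', 'a', 'd', 'e', 'b'] -> ['b', 'c', 'a', 'd', 'e']
'e': index 4 in ['b', 'c', 'a', 'd', 'e'] -> ['e', 'b', 'c', 'a', 'd']
'b': index 1 in ['e', 'b', 'c', 'a', 'd'] -> ['b', 'e', 'c', 'a', 'd']
'e': index 1 in ['b', 'e', 'c', 'a', 'd'] -> ['e', 'b', 'c', 'a', 'd']


Output: [1, 0, 0, 4, 4, 3, 4, 4, 4, 1, 1]


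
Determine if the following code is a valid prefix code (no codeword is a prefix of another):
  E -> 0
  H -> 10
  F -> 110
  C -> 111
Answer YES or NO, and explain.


Checking each pair (does one codeword prefix another?):
  E='0' vs H='10': no prefix
  E='0' vs F='110': no prefix
  E='0' vs C='111': no prefix
  H='10' vs E='0': no prefix
  H='10' vs F='110': no prefix
  H='10' vs C='111': no prefix
  F='110' vs E='0': no prefix
  F='110' vs H='10': no prefix
  F='110' vs C='111': no prefix
  C='111' vs E='0': no prefix
  C='111' vs H='10': no prefix
  C='111' vs F='110': no prefix
No violation found over all pairs.

YES -- this is a valid prefix code. No codeword is a prefix of any other codeword.


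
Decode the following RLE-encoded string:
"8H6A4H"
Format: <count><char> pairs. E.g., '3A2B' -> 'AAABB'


Expanding each <count><char> pair:
  8H -> 'HHHHHHHH'
  6A -> 'AAAAAA'
  4H -> 'HHHH'

Decoded = HHHHHHHHAAAAAAHHHH


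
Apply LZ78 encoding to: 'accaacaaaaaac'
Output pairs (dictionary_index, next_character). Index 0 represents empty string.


LZ78 encoding steps:
Dictionary: {0: ''}
Step 1: w='' (idx 0), next='a' -> output (0, 'a'), add 'a' as idx 1
Step 2: w='' (idx 0), next='c' -> output (0, 'c'), add 'c' as idx 2
Step 3: w='c' (idx 2), next='a' -> output (2, 'a'), add 'ca' as idx 3
Step 4: w='a' (idx 1), next='c' -> output (1, 'c'), add 'ac' as idx 4
Step 5: w='a' (idx 1), next='a' -> output (1, 'a'), add 'aa' as idx 5
Step 6: w='aa' (idx 5), next='a' -> output (5, 'a'), add 'aaa' as idx 6
Step 7: w='ac' (idx 4), end of input -> output (4, '')


Encoded: [(0, 'a'), (0, 'c'), (2, 'a'), (1, 'c'), (1, 'a'), (5, 'a'), (4, '')]


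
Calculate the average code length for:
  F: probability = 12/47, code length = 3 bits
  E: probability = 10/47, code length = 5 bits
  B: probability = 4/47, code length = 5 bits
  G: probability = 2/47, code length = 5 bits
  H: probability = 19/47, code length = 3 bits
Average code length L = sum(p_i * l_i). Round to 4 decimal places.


Weighted contributions p_i * l_i:
  F: (12/47) * 3 = 36/47
  E: (10/47) * 5 = 50/47
  B: (4/47) * 5 = 20/47
  G: (2/47) * 5 = 10/47
  H: (19/47) * 3 = 57/47
Sum = (36 + 50 + 20 + 10 + 57)/47 = 173/47

L = 173/47 = 3.6809 bits/symbol


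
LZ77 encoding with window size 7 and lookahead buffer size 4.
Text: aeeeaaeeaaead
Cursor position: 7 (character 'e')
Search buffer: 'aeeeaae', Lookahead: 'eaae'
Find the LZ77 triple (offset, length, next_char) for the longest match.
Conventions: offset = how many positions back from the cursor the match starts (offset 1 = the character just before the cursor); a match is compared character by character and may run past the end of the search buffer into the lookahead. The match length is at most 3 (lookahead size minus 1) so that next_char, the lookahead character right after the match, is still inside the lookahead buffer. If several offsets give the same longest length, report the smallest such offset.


Try each offset into the search buffer:
  offset=1 (pos 6, char 'e'): match length 1
  offset=2 (pos 5, char 'a'): match length 0
  offset=3 (pos 4, char 'a'): match length 0
  offset=4 (pos 3, char 'e'): match length 3
  offset=5 (pos 2, char 'e'): match length 1
  offset=6 (pos 1, char 'e'): match length 1
  offset=7 (pos 0, char 'a'): match length 0
Longest match has length 3 at offset 4.
next_char = character at position 7 + 3 = 10 -> 'e'

Best match: offset=4, length=3 (matching 'eaa' starting at position 3)
LZ77 triple: (4, 3, 'e')


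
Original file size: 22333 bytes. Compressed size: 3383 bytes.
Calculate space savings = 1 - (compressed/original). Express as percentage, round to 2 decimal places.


ratio = compressed/original = 3383/22333 = 0.15148
savings = 1 - ratio = 1 - 0.15148 = 0.84852
as a percentage: 0.84852 * 100 = 84.85%

Space savings = 1 - 3383/22333 = 84.85%


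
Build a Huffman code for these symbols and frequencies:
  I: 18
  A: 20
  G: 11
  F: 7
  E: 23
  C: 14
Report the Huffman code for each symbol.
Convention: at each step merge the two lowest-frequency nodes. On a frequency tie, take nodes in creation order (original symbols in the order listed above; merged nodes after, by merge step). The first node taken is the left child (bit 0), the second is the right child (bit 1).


Huffman tree construction:
Step 1: Merge F(7) + G(11) = 18
Step 2: Merge C(14) + I(18) = 32
Step 3: Merge (F+G)(18) + A(20) = 38
Step 4: Merge E(23) + (C+I)(32) = 55
Step 5: Merge ((F+G)+A)(38) + (E+(C+I))(55) = 93
Read each symbol's code off the tree from the root (left child = 0, right child = 1).

Codes:
  I: 111 (length 3)
  A: 01 (length 2)
  G: 001 (length 3)
  F: 000 (length 3)
  E: 10 (length 2)
  C: 110 (length 3)
Average code length: 236/93 = 2.5376 bits/symbol


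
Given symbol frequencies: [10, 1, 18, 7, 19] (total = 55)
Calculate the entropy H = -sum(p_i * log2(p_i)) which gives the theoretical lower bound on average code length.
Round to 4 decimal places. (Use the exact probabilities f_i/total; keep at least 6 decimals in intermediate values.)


Per-symbol terms -p_i * log2(p_i) with p_i = f_i/55:
  p = 10/55 = 0.181818: log2(p) = -2.459432, -p*log2(p) = 0.447169
  p = 1/55 = 0.018182: log2(p) = -5.781360, -p*log2(p) = 0.105116
  p = 18/55 = 0.327273: log2(p) = -1.611435, -p*log2(p) = 0.527379
  p = 7/55 = 0.127273: log2(p) = -2.974005, -p*log2(p) = 0.378510
  p = 19/55 = 0.345455: log2(p) = -1.533432, -p*log2(p) = 0.529731
H = 0.447169 + 0.105116 + 0.527379 + 0.378510 + 0.529731 = 1.987905

H = 1.9879 bits/symbol


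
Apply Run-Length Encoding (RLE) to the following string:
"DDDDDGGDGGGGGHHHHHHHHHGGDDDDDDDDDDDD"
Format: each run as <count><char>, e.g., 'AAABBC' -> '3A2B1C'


Scanning runs left to right:
  i=0: run of 'D' x 5 -> '5D'
  i=5: run of 'G' x 2 -> '2G'
  i=7: run of 'D' x 1 -> '1D'
  i=8: run of 'G' x 5 -> '5G'
  i=13: run of 'H' x 9 -> '9H'
  i=22: run of 'G' x 2 -> '2G'
  i=24: run of 'D' x 12 -> '12D'

RLE = 5D2G1D5G9H2G12D


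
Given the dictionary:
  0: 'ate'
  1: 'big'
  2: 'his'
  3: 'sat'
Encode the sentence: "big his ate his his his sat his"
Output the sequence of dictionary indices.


Look up each word in the dictionary:
  'big' -> 1
  'his' -> 2
  'ate' -> 0
  'his' -> 2
  'his' -> 2
  'his' -> 2
  'sat' -> 3
  'his' -> 2

Encoded: [1, 2, 0, 2, 2, 2, 3, 2]


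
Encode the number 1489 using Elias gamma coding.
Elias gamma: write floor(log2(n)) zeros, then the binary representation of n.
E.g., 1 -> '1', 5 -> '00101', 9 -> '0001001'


num_bits = floor(log2(1489)) + 1 = 11
leading_zeros = num_bits - 1 = 10
binary(1489) = 10111010001

Elias gamma(1489) = '0000000000' + '10111010001' = 000000000010111010001 (21 bits)


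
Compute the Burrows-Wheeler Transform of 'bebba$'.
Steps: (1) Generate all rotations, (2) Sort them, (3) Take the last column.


Rotations (sorted):
  0: $bebba -> last char: a
  1: a$bebb -> last char: b
  2: ba$beb -> last char: b
  3: bba$be -> last char: e
  4: bebba$ -> last char: $
  5: ebba$b -> last char: b


BWT = abbe$b


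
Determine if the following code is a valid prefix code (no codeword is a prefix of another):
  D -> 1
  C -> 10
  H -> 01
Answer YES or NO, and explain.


Checking each pair (does one codeword prefix another?):
  D='1' vs C='10': prefix -- VIOLATION

NO -- this is NOT a valid prefix code. D (1) is a prefix of C (10).


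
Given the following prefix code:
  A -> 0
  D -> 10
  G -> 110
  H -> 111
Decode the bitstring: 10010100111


Decoding step by step:
Bits 10 -> D
Bits 0 -> A
Bits 10 -> D
Bits 10 -> D
Bits 0 -> A
Bits 111 -> H


Decoded message: DADDAH


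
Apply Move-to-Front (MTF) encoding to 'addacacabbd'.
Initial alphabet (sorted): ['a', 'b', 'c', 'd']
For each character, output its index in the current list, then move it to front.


MTF encoding:
'a': index 0 in ['a', 'b', 'c', 'd'] -> ['a', 'b', 'c', 'd']
'd': index 3 in ['a', 'b', 'c', 'd'] -> ['d', 'a', 'b', 'c']
'd': index 0 in ['d', 'a', 'b', 'c'] -> ['d', 'a', 'b', 'c']
'a': index 1 in ['d', 'a', 'b', 'c'] -> ['a', 'd', 'b', 'c']
'c': index 3 in ['a', 'd', 'b', 'c'] -> ['c', 'a', 'd', 'b']
'a': index 1 in ['c', 'a', 'd', 'b'] -> ['a', 'c', 'd', 'b']
'c': index 1 in ['a', 'c', 'd', 'b'] -> ['c', 'a', 'd', 'b']
'a': index 1 in ['c', 'a', 'd', 'b'] -> ['a', 'c', 'd', 'b']
'b': index 3 in ['a', 'c', 'd', 'b'] -> ['b', 'a', 'c', 'd']
'b': index 0 in ['b', 'a', 'c', 'd'] -> ['b', 'a', 'c', 'd']
'd': index 3 in ['b', 'a', 'c', 'd'] -> ['d', 'b', 'a', 'c']


Output: [0, 3, 0, 1, 3, 1, 1, 1, 3, 0, 3]


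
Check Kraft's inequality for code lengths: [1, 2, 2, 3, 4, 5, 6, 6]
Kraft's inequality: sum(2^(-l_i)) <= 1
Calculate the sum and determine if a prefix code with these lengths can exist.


Sum = 2^(-1) + 2^(-2) + 2^(-2) + 2^(-3) + 2^(-4) + 2^(-5) + 2^(-6) + 2^(-6)
    = 0.5 + 0.25 + 0.25 + 0.125 + 0.0625 + 0.03125 + 0.015625 + 0.015625
    = 80/64 = 1.25
Since 1.25 > 1, Kraft's inequality is NOT satisfied.
A prefix code with these lengths CANNOT exist.

Kraft sum = 1.25. Not satisfied.


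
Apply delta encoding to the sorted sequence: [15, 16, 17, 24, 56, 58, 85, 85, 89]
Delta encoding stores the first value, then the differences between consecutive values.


First value: 15
Deltas:
  16 - 15 = 1
  17 - 16 = 1
  24 - 17 = 7
  56 - 24 = 32
  58 - 56 = 2
  85 - 58 = 27
  85 - 85 = 0
  89 - 85 = 4


Delta encoded: [15, 1, 1, 7, 32, 2, 27, 0, 4]


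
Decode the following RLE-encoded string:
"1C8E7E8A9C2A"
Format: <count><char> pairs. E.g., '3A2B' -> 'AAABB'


Expanding each <count><char> pair:
  1C -> 'C'
  8E -> 'EEEEEEEE'
  7E -> 'EEEEEEE'
  8A -> 'AAAAAAAA'
  9C -> 'CCCCCCCCC'
  2A -> 'AA'

Decoded = CEEEEEEEEEEEEEEEAAAAAAAACCCCCCCCCAA


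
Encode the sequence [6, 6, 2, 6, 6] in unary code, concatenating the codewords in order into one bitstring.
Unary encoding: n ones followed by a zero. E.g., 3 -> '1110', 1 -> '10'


Encode each number as n ones followed by a terminating 0:
  6 -> 1111110 (7 bits)
  6 -> 1111110 (7 bits)
  2 -> 110 (3 bits)
  6 -> 1111110 (7 bits)
  6 -> 1111110 (7 bits)
Total length = 7 + 7 + 3 + 7 + 7 = 31 bits.

Unary([6, 6, 2, 6, 6]) = 1111110111111011011111101111110 (31 bits)


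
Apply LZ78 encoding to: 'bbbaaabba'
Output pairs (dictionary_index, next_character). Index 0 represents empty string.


LZ78 encoding steps:
Dictionary: {0: ''}
Step 1: w='' (idx 0), next='b' -> output (0, 'b'), add 'b' as idx 1
Step 2: w='b' (idx 1), next='b' -> output (1, 'b'), add 'bb' as idx 2
Step 3: w='' (idx 0), next='a' -> output (0, 'a'), add 'a' as idx 3
Step 4: w='a' (idx 3), next='a' -> output (3, 'a'), add 'aa' as idx 4
Step 5: w='bb' (idx 2), next='a' -> output (2, 'a'), add 'bba' as idx 5


Encoded: [(0, 'b'), (1, 'b'), (0, 'a'), (3, 'a'), (2, 'a')]


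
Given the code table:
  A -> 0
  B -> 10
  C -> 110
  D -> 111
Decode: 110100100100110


Decoding:
110 -> C
10 -> B
0 -> A
10 -> B
0 -> A
10 -> B
0 -> A
110 -> C


Result: CBABABAC


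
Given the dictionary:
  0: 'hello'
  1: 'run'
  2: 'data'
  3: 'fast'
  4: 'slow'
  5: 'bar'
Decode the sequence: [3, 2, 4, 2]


Look up each index in the dictionary:
  3 -> 'fast'
  2 -> 'data'
  4 -> 'slow'
  2 -> 'data'

Decoded: "fast data slow data"


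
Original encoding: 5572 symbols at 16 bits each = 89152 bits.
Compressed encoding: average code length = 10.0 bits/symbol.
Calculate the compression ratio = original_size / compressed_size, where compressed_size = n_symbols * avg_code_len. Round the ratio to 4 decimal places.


original_size = n_symbols * orig_bits = 5572 * 16 = 89152 bits
compressed_size = n_symbols * avg_code_len = 5572 * 10.0 = 55720.0 bits
ratio = original_size / compressed_size = 89152 / 55720.0 = 1.6

Compression ratio = 1.6


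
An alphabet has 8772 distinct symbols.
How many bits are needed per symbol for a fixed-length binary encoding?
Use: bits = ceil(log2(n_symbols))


log2(8772) = 13.0987
Bracket: 2^13 = 8192 < 8772 <= 2^14 = 16384
So ceil(log2(8772)) = 14

bits = ceil(log2(8772)) = ceil(13.0987) = 14 bits


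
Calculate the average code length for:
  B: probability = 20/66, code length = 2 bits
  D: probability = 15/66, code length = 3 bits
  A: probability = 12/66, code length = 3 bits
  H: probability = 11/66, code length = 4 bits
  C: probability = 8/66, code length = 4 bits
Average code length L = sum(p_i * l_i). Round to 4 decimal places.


Weighted contributions p_i * l_i:
  B: (20/66) * 2 = 40/66
  D: (15/66) * 3 = 45/66
  A: (12/66) * 3 = 36/66
  H: (11/66) * 4 = 44/66
  C: (8/66) * 4 = 32/66
Sum = (40 + 45 + 36 + 44 + 32)/66 = 197/66

L = 197/66 = 2.9848 bits/symbol


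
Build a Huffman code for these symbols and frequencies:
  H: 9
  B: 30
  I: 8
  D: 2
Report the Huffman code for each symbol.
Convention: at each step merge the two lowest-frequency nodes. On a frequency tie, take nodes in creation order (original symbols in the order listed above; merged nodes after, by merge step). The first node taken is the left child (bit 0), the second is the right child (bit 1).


Huffman tree construction:
Step 1: Merge D(2) + I(8) = 10
Step 2: Merge H(9) + (D+I)(10) = 19
Step 3: Merge (H+(D+I))(19) + B(30) = 49
Read each symbol's code off the tree from the root (left child = 0, right child = 1).

Codes:
  H: 00 (length 2)
  B: 1 (length 1)
  I: 011 (length 3)
  D: 010 (length 3)
Average code length: 78/49 = 1.5918 bits/symbol


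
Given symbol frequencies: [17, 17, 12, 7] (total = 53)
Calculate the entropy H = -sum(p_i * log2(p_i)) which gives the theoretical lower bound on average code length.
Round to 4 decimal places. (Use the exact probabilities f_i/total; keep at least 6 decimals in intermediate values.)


Per-symbol terms -p_i * log2(p_i) with p_i = f_i/53:
  p = 17/53 = 0.320755: log2(p) = -1.640458, -p*log2(p) = 0.526185
  p = 17/53 = 0.320755: log2(p) = -1.640458, -p*log2(p) = 0.526185
  p = 12/53 = 0.226415: log2(p) = -2.142958, -p*log2(p) = 0.485198
  p = 7/53 = 0.132075: log2(p) = -2.920566, -p*log2(p) = 0.385735
H = 0.526185 + 0.526185 + 0.485198 + 0.385735 = 1.923303

H = 1.9233 bits/symbol


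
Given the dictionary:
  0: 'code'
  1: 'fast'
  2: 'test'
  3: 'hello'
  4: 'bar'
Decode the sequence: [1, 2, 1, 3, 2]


Look up each index in the dictionary:
  1 -> 'fast'
  2 -> 'test'
  1 -> 'fast'
  3 -> 'hello'
  2 -> 'test'

Decoded: "fast test fast hello test"


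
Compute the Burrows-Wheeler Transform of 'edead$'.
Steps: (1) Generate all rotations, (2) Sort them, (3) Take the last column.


Rotations (sorted):
  0: $edead -> last char: d
  1: ad$ede -> last char: e
  2: d$edea -> last char: a
  3: dead$e -> last char: e
  4: ead$ed -> last char: d
  5: edead$ -> last char: $


BWT = deaed$


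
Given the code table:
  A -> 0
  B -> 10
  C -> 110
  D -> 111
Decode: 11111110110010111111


Decoding:
111 -> D
111 -> D
10 -> B
110 -> C
0 -> A
10 -> B
111 -> D
111 -> D


Result: DDBCABDD


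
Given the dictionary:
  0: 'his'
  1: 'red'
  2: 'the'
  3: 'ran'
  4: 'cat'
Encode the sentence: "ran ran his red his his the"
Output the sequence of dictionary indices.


Look up each word in the dictionary:
  'ran' -> 3
  'ran' -> 3
  'his' -> 0
  'red' -> 1
  'his' -> 0
  'his' -> 0
  'the' -> 2

Encoded: [3, 3, 0, 1, 0, 0, 2]


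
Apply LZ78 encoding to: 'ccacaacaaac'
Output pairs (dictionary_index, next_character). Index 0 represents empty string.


LZ78 encoding steps:
Dictionary: {0: ''}
Step 1: w='' (idx 0), next='c' -> output (0, 'c'), add 'c' as idx 1
Step 2: w='c' (idx 1), next='a' -> output (1, 'a'), add 'ca' as idx 2
Step 3: w='ca' (idx 2), next='a' -> output (2, 'a'), add 'caa' as idx 3
Step 4: w='caa' (idx 3), next='a' -> output (3, 'a'), add 'caaa' as idx 4
Step 5: w='c' (idx 1), end of input -> output (1, '')


Encoded: [(0, 'c'), (1, 'a'), (2, 'a'), (3, 'a'), (1, '')]


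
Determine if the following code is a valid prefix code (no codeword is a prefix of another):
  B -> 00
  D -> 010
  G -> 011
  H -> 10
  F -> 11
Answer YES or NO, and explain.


Checking each pair (does one codeword prefix another?):
  B='00' vs D='010': no prefix
  B='00' vs G='011': no prefix
  B='00' vs H='10': no prefix
  B='00' vs F='11': no prefix
  D='010' vs B='00': no prefix
  D='010' vs G='011': no prefix
  D='010' vs H='10': no prefix
  D='010' vs F='11': no prefix
  G='011' vs B='00': no prefix
  G='011' vs D='010': no prefix
  G='011' vs H='10': no prefix
  G='011' vs F='11': no prefix
  H='10' vs B='00': no prefix
  H='10' vs D='010': no prefix
  H='10' vs G='011': no prefix
  H='10' vs F='11': no prefix
  F='11' vs B='00': no prefix
  F='11' vs D='010': no prefix
  F='11' vs G='011': no prefix
  F='11' vs H='10': no prefix
No violation found over all pairs.

YES -- this is a valid prefix code. No codeword is a prefix of any other codeword.


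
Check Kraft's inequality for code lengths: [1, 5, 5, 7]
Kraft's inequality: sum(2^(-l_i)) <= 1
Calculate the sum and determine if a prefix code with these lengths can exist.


Sum = 2^(-1) + 2^(-5) + 2^(-5) + 2^(-7)
    = 0.5 + 0.03125 + 0.03125 + 0.0078125
    = 73/128 = 0.5703125
Since 0.5703125 <= 1, Kraft's inequality IS satisfied.
A prefix code with these lengths CAN exist.

Kraft sum = 0.5703125. Satisfied.


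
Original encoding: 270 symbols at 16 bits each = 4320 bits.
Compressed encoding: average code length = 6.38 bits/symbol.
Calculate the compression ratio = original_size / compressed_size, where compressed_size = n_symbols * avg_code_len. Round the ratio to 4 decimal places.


original_size = n_symbols * orig_bits = 270 * 16 = 4320 bits
compressed_size = n_symbols * avg_code_len = 270 * 6.38 = 1722.6 bits
ratio = original_size / compressed_size = 4320 / 1722.6 = 2.5078

Compression ratio = 2.5078


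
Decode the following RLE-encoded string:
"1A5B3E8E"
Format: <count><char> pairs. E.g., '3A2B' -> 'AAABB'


Expanding each <count><char> pair:
  1A -> 'A'
  5B -> 'BBBBB'
  3E -> 'EEE'
  8E -> 'EEEEEEEE'

Decoded = ABBBBBEEEEEEEEEEE


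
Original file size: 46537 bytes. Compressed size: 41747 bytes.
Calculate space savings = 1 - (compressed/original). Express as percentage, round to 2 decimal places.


ratio = compressed/original = 41747/46537 = 0.897071
savings = 1 - ratio = 1 - 0.897071 = 0.102929
as a percentage: 0.102929 * 100 = 10.29%

Space savings = 1 - 41747/46537 = 10.29%


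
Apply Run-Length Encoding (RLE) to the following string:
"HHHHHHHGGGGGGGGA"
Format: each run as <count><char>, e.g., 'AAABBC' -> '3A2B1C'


Scanning runs left to right:
  i=0: run of 'H' x 7 -> '7H'
  i=7: run of 'G' x 8 -> '8G'
  i=15: run of 'A' x 1 -> '1A'

RLE = 7H8G1A


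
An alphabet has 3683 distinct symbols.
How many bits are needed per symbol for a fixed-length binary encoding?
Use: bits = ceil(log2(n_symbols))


log2(3683) = 11.8467
Bracket: 2^11 = 2048 < 3683 <= 2^12 = 4096
So ceil(log2(3683)) = 12

bits = ceil(log2(3683)) = ceil(11.8467) = 12 bits


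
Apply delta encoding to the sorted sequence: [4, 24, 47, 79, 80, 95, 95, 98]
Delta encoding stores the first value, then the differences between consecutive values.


First value: 4
Deltas:
  24 - 4 = 20
  47 - 24 = 23
  79 - 47 = 32
  80 - 79 = 1
  95 - 80 = 15
  95 - 95 = 0
  98 - 95 = 3


Delta encoded: [4, 20, 23, 32, 1, 15, 0, 3]


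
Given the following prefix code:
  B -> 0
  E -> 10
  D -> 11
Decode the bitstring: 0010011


Decoding step by step:
Bits 0 -> B
Bits 0 -> B
Bits 10 -> E
Bits 0 -> B
Bits 11 -> D


Decoded message: BBEBD


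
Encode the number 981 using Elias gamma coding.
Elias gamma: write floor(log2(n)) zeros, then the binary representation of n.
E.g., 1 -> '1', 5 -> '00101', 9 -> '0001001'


num_bits = floor(log2(981)) + 1 = 10
leading_zeros = num_bits - 1 = 9
binary(981) = 1111010101

Elias gamma(981) = '000000000' + '1111010101' = 0000000001111010101 (19 bits)


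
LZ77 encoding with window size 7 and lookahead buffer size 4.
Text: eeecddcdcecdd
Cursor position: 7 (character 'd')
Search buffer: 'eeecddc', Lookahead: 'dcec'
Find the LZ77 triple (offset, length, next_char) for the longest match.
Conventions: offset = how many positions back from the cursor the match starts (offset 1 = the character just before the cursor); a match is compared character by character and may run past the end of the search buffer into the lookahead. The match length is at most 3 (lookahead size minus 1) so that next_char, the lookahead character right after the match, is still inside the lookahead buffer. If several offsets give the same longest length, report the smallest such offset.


Try each offset into the search buffer:
  offset=1 (pos 6, char 'c'): match length 0
  offset=2 (pos 5, char 'd'): match length 2
  offset=3 (pos 4, char 'd'): match length 1
  offset=4 (pos 3, char 'c'): match length 0
  offset=5 (pos 2, char 'e'): match length 0
  offset=6 (pos 1, char 'e'): match length 0
  offset=7 (pos 0, char 'e'): match length 0
Longest match has length 2 at offset 2.
next_char = character at position 7 + 2 = 9 -> 'e'

Best match: offset=2, length=2 (matching 'dc' starting at position 5)
LZ77 triple: (2, 2, 'e')


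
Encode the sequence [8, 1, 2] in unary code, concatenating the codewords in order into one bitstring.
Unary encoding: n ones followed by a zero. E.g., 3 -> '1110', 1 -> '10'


Encode each number as n ones followed by a terminating 0:
  8 -> 111111110 (9 bits)
  1 -> 10 (2 bits)
  2 -> 110 (3 bits)
Total length = 9 + 2 + 3 = 14 bits.

Unary([8, 1, 2]) = 11111111010110 (14 bits)


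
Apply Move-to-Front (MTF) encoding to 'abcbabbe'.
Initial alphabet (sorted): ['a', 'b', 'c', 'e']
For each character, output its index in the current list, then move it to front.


MTF encoding:
'a': index 0 in ['a', 'b', 'c', 'e'] -> ['a', 'b', 'c', 'e']
'b': index 1 in ['a', 'b', 'c', 'e'] -> ['b', 'a', 'c', 'e']
'c': index 2 in ['b', 'a', 'c', 'e'] -> ['c', 'b', 'a', 'e']
'b': index 1 in ['c', 'b', 'a', 'e'] -> ['b', 'c', 'a', 'e']
'a': index 2 in ['b', 'c', 'a', 'e'] -> ['a', 'b', 'c', 'e']
'b': index 1 in ['a', 'b', 'c', 'e'] -> ['b', 'a', 'c', 'e']
'b': index 0 in ['b', 'a', 'c', 'e'] -> ['b', 'a', 'c', 'e']
'e': index 3 in ['b', 'a', 'c', 'e'] -> ['e', 'b', 'a', 'c']


Output: [0, 1, 2, 1, 2, 1, 0, 3]


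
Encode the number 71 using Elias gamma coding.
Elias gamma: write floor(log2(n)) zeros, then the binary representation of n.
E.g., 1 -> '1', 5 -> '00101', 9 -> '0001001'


num_bits = floor(log2(71)) + 1 = 7
leading_zeros = num_bits - 1 = 6
binary(71) = 1000111

Elias gamma(71) = '000000' + '1000111' = 0000001000111 (13 bits)


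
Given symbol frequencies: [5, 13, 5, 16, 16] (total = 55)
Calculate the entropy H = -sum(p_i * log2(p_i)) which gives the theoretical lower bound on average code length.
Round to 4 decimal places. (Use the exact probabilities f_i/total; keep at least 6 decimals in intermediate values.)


Per-symbol terms -p_i * log2(p_i) with p_i = f_i/55:
  p = 5/55 = 0.090909: log2(p) = -3.459432, -p*log2(p) = 0.314494
  p = 13/55 = 0.236364: log2(p) = -2.080920, -p*log2(p) = 0.491854
  p = 5/55 = 0.090909: log2(p) = -3.459432, -p*log2(p) = 0.314494
  p = 16/55 = 0.290909: log2(p) = -1.781360, -p*log2(p) = 0.518214
  p = 16/55 = 0.290909: log2(p) = -1.781360, -p*log2(p) = 0.518214
H = 0.314494 + 0.491854 + 0.314494 + 0.518214 + 0.518214 = 2.157270

H = 2.1573 bits/symbol


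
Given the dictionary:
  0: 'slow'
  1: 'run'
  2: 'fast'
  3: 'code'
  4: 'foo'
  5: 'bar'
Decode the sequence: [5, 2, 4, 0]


Look up each index in the dictionary:
  5 -> 'bar'
  2 -> 'fast'
  4 -> 'foo'
  0 -> 'slow'

Decoded: "bar fast foo slow"


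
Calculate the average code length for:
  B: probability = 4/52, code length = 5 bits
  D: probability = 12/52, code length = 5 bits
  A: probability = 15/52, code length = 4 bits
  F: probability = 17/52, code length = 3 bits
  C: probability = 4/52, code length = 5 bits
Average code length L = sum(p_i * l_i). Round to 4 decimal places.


Weighted contributions p_i * l_i:
  B: (4/52) * 5 = 20/52
  D: (12/52) * 5 = 60/52
  A: (15/52) * 4 = 60/52
  F: (17/52) * 3 = 51/52
  C: (4/52) * 5 = 20/52
Sum = (20 + 60 + 60 + 51 + 20)/52 = 211/52

L = 211/52 = 4.0577 bits/symbol


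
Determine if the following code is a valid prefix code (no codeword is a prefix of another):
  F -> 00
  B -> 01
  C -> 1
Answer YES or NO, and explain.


Checking each pair (does one codeword prefix another?):
  F='00' vs B='01': no prefix
  F='00' vs C='1': no prefix
  B='01' vs F='00': no prefix
  B='01' vs C='1': no prefix
  C='1' vs F='00': no prefix
  C='1' vs B='01': no prefix
No violation found over all pairs.

YES -- this is a valid prefix code. No codeword is a prefix of any other codeword.


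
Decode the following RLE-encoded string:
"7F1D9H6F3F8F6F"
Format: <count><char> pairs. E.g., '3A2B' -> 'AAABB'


Expanding each <count><char> pair:
  7F -> 'FFFFFFF'
  1D -> 'D'
  9H -> 'HHHHHHHHH'
  6F -> 'FFFFFF'
  3F -> 'FFF'
  8F -> 'FFFFFFFF'
  6F -> 'FFFFFF'

Decoded = FFFFFFFDHHHHHHHHHFFFFFFFFFFFFFFFFFFFFFFF


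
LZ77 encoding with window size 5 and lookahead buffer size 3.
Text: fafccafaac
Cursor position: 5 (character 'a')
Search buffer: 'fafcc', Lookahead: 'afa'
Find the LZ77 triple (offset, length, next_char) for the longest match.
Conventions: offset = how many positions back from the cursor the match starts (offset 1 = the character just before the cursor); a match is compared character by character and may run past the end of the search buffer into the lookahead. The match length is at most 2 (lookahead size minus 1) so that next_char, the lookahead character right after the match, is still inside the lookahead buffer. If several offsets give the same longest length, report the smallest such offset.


Try each offset into the search buffer:
  offset=1 (pos 4, char 'c'): match length 0
  offset=2 (pos 3, char 'c'): match length 0
  offset=3 (pos 2, char 'f'): match length 0
  offset=4 (pos 1, char 'a'): match length 2
  offset=5 (pos 0, char 'f'): match length 0
Longest match has length 2 at offset 4.
next_char = character at position 5 + 2 = 7 -> 'a'

Best match: offset=4, length=2 (matching 'af' starting at position 1)
LZ77 triple: (4, 2, 'a')


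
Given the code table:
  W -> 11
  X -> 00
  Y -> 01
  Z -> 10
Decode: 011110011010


Decoding:
01 -> Y
11 -> W
10 -> Z
01 -> Y
10 -> Z
10 -> Z


Result: YWZYZZ


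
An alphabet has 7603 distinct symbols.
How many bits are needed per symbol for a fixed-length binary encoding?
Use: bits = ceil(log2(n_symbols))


log2(7603) = 12.8924
Bracket: 2^12 = 4096 < 7603 <= 2^13 = 8192
So ceil(log2(7603)) = 13

bits = ceil(log2(7603)) = ceil(12.8924) = 13 bits


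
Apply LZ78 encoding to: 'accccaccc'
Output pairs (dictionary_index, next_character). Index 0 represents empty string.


LZ78 encoding steps:
Dictionary: {0: ''}
Step 1: w='' (idx 0), next='a' -> output (0, 'a'), add 'a' as idx 1
Step 2: w='' (idx 0), next='c' -> output (0, 'c'), add 'c' as idx 2
Step 3: w='c' (idx 2), next='c' -> output (2, 'c'), add 'cc' as idx 3
Step 4: w='c' (idx 2), next='a' -> output (2, 'a'), add 'ca' as idx 4
Step 5: w='cc' (idx 3), next='c' -> output (3, 'c'), add 'ccc' as idx 5


Encoded: [(0, 'a'), (0, 'c'), (2, 'c'), (2, 'a'), (3, 'c')]


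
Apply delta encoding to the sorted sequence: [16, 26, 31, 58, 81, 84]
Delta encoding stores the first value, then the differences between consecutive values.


First value: 16
Deltas:
  26 - 16 = 10
  31 - 26 = 5
  58 - 31 = 27
  81 - 58 = 23
  84 - 81 = 3


Delta encoded: [16, 10, 5, 27, 23, 3]


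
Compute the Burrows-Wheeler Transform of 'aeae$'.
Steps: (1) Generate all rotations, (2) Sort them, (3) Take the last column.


Rotations (sorted):
  0: $aeae -> last char: e
  1: ae$ae -> last char: e
  2: aeae$ -> last char: $
  3: e$aea -> last char: a
  4: eae$a -> last char: a


BWT = ee$aa


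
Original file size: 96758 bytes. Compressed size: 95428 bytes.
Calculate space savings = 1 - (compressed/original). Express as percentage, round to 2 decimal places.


ratio = compressed/original = 95428/96758 = 0.986254
savings = 1 - ratio = 1 - 0.986254 = 0.013746
as a percentage: 0.013746 * 100 = 1.37%

Space savings = 1 - 95428/96758 = 1.37%


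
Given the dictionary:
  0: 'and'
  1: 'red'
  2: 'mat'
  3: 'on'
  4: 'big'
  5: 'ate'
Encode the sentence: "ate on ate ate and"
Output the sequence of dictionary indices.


Look up each word in the dictionary:
  'ate' -> 5
  'on' -> 3
  'ate' -> 5
  'ate' -> 5
  'and' -> 0

Encoded: [5, 3, 5, 5, 0]


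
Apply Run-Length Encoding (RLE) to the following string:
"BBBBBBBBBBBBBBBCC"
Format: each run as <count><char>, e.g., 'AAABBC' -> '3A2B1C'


Scanning runs left to right:
  i=0: run of 'B' x 15 -> '15B'
  i=15: run of 'C' x 2 -> '2C'

RLE = 15B2C


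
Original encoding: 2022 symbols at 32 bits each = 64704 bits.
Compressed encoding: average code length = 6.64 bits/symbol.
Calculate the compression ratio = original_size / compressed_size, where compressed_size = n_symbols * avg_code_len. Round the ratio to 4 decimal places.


original_size = n_symbols * orig_bits = 2022 * 32 = 64704 bits
compressed_size = n_symbols * avg_code_len = 2022 * 6.64 = 13426.08 bits
ratio = original_size / compressed_size = 64704 / 13426.08 = 4.8193

Compression ratio = 4.8193


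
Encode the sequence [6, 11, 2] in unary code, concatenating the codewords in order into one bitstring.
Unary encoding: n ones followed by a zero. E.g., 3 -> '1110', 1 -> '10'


Encode each number as n ones followed by a terminating 0:
  6 -> 1111110 (7 bits)
  11 -> 111111111110 (12 bits)
  2 -> 110 (3 bits)
Total length = 7 + 12 + 3 = 22 bits.

Unary([6, 11, 2]) = 1111110111111111110110 (22 bits)


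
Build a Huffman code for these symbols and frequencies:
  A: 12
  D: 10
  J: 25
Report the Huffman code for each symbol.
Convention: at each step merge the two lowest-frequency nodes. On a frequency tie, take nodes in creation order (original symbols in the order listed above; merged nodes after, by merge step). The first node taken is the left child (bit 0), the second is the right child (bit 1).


Huffman tree construction:
Step 1: Merge D(10) + A(12) = 22
Step 2: Merge (D+A)(22) + J(25) = 47
Read each symbol's code off the tree from the root (left child = 0, right child = 1).

Codes:
  A: 01 (length 2)
  D: 00 (length 2)
  J: 1 (length 1)
Average code length: 69/47 = 1.4681 bits/symbol


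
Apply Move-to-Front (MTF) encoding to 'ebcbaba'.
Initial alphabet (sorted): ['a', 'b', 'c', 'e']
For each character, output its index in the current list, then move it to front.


MTF encoding:
'e': index 3 in ['a', 'b', 'c', 'e'] -> ['e', 'a', 'b', 'c']
'b': index 2 in ['e', 'a', 'b', 'c'] -> ['b', 'e', 'a', 'c']
'c': index 3 in ['b', 'e', 'a', 'c'] -> ['c', 'b', 'e', 'a']
'b': index 1 in ['c', 'b', 'e', 'a'] -> ['b', 'c', 'e', 'a']
'a': index 3 in ['b', 'c', 'e', 'a'] -> ['a', 'b', 'c', 'e']
'b': index 1 in ['a', 'b', 'c', 'e'] -> ['b', 'a', 'c', 'e']
'a': index 1 in ['b', 'a', 'c', 'e'] -> ['a', 'b', 'c', 'e']


Output: [3, 2, 3, 1, 3, 1, 1]


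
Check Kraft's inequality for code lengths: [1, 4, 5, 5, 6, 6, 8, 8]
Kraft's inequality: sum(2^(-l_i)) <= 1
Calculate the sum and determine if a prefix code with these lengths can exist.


Sum = 2^(-1) + 2^(-4) + 2^(-5) + 2^(-5) + 2^(-6) + 2^(-6) + 2^(-8) + 2^(-8)
    = 0.5 + 0.0625 + 0.03125 + 0.03125 + 0.015625 + 0.015625 + 0.00390625 + 0.00390625
    = 170/256 = 0.6640625
Since 0.6640625 <= 1, Kraft's inequality IS satisfied.
A prefix code with these lengths CAN exist.

Kraft sum = 0.6640625. Satisfied.


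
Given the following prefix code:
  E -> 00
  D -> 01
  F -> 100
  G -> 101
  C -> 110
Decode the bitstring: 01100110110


Decoding step by step:
Bits 01 -> D
Bits 100 -> F
Bits 110 -> C
Bits 110 -> C


Decoded message: DFCC


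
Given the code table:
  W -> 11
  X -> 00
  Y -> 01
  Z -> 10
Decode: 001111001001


Decoding:
00 -> X
11 -> W
11 -> W
00 -> X
10 -> Z
01 -> Y


Result: XWWXZY


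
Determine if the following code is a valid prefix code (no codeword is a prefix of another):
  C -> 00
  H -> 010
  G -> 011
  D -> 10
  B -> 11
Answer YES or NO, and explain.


Checking each pair (does one codeword prefix another?):
  C='00' vs H='010': no prefix
  C='00' vs G='011': no prefix
  C='00' vs D='10': no prefix
  C='00' vs B='11': no prefix
  H='010' vs C='00': no prefix
  H='010' vs G='011': no prefix
  H='010' vs D='10': no prefix
  H='010' vs B='11': no prefix
  G='011' vs C='00': no prefix
  G='011' vs H='010': no prefix
  G='011' vs D='10': no prefix
  G='011' vs B='11': no prefix
  D='10' vs C='00': no prefix
  D='10' vs H='010': no prefix
  D='10' vs G='011': no prefix
  D='10' vs B='11': no prefix
  B='11' vs C='00': no prefix
  B='11' vs H='010': no prefix
  B='11' vs G='011': no prefix
  B='11' vs D='10': no prefix
No violation found over all pairs.

YES -- this is a valid prefix code. No codeword is a prefix of any other codeword.


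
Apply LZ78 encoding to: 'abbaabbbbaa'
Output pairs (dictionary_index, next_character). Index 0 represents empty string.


LZ78 encoding steps:
Dictionary: {0: ''}
Step 1: w='' (idx 0), next='a' -> output (0, 'a'), add 'a' as idx 1
Step 2: w='' (idx 0), next='b' -> output (0, 'b'), add 'b' as idx 2
Step 3: w='b' (idx 2), next='a' -> output (2, 'a'), add 'ba' as idx 3
Step 4: w='a' (idx 1), next='b' -> output (1, 'b'), add 'ab' as idx 4
Step 5: w='b' (idx 2), next='b' -> output (2, 'b'), add 'bb' as idx 5
Step 6: w='ba' (idx 3), next='a' -> output (3, 'a'), add 'baa' as idx 6


Encoded: [(0, 'a'), (0, 'b'), (2, 'a'), (1, 'b'), (2, 'b'), (3, 'a')]


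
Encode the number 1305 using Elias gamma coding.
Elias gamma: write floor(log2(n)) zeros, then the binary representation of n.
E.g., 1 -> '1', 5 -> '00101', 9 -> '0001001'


num_bits = floor(log2(1305)) + 1 = 11
leading_zeros = num_bits - 1 = 10
binary(1305) = 10100011001

Elias gamma(1305) = '0000000000' + '10100011001' = 000000000010100011001 (21 bits)


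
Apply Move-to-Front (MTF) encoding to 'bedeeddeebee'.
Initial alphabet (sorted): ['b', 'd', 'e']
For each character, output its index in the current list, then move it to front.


MTF encoding:
'b': index 0 in ['b', 'd', 'e'] -> ['b', 'd', 'e']
'e': index 2 in ['b', 'd', 'e'] -> ['e', 'b', 'd']
'd': index 2 in ['e', 'b', 'd'] -> ['d', 'e', 'b']
'e': index 1 in ['d', 'e', 'b'] -> ['e', 'd', 'b']
'e': index 0 in ['e', 'd', 'b'] -> ['e', 'd', 'b']
'd': index 1 in ['e', 'd', 'b'] -> ['d', 'e', 'b']
'd': index 0 in ['d', 'e', 'b'] -> ['d', 'e', 'b']
'e': index 1 in ['d', 'e', 'b'] -> ['e', 'd', 'b']
'e': index 0 in ['e', 'd', 'b'] -> ['e', 'd', 'b']
'b': index 2 in ['e', 'd', 'b'] -> ['b', 'e', 'd']
'e': index 1 in ['b', 'e', 'd'] -> ['e', 'b', 'd']
'e': index 0 in ['e', 'b', 'd'] -> ['e', 'b', 'd']


Output: [0, 2, 2, 1, 0, 1, 0, 1, 0, 2, 1, 0]


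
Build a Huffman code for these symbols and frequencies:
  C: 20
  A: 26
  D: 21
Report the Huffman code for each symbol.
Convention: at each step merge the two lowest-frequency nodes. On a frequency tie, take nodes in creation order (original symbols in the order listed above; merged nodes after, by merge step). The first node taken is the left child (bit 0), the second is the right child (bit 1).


Huffman tree construction:
Step 1: Merge C(20) + D(21) = 41
Step 2: Merge A(26) + (C+D)(41) = 67
Read each symbol's code off the tree from the root (left child = 0, right child = 1).

Codes:
  C: 10 (length 2)
  A: 0 (length 1)
  D: 11 (length 2)
Average code length: 108/67 = 1.6119 bits/symbol


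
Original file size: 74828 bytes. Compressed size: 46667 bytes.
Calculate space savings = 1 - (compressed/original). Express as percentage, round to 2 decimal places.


ratio = compressed/original = 46667/74828 = 0.623657
savings = 1 - ratio = 1 - 0.623657 = 0.376343
as a percentage: 0.376343 * 100 = 37.63%

Space savings = 1 - 46667/74828 = 37.63%


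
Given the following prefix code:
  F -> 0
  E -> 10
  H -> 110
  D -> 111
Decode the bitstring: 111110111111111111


Decoding step by step:
Bits 111 -> D
Bits 110 -> H
Bits 111 -> D
Bits 111 -> D
Bits 111 -> D
Bits 111 -> D


Decoded message: DHDDDD


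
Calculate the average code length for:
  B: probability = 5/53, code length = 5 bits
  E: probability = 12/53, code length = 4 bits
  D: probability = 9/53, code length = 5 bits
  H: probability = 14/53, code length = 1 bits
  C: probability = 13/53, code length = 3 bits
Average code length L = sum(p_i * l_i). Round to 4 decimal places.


Weighted contributions p_i * l_i:
  B: (5/53) * 5 = 25/53
  E: (12/53) * 4 = 48/53
  D: (9/53) * 5 = 45/53
  H: (14/53) * 1 = 14/53
  C: (13/53) * 3 = 39/53
Sum = (25 + 48 + 45 + 14 + 39)/53 = 171/53

L = 171/53 = 3.2264 bits/symbol


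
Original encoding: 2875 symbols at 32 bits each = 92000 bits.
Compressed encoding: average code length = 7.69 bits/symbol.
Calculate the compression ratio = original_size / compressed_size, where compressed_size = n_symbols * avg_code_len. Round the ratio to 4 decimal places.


original_size = n_symbols * orig_bits = 2875 * 32 = 92000 bits
compressed_size = n_symbols * avg_code_len = 2875 * 7.69 = 22108.75 bits
ratio = original_size / compressed_size = 92000 / 22108.75 = 4.1612

Compression ratio = 4.1612


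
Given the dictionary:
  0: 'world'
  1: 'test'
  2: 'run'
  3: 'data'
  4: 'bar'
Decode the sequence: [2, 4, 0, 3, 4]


Look up each index in the dictionary:
  2 -> 'run'
  4 -> 'bar'
  0 -> 'world'
  3 -> 'data'
  4 -> 'bar'

Decoded: "run bar world data bar"


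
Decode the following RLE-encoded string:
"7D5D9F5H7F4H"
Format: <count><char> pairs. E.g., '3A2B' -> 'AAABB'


Expanding each <count><char> pair:
  7D -> 'DDDDDDD'
  5D -> 'DDDDD'
  9F -> 'FFFFFFFFF'
  5H -> 'HHHHH'
  7F -> 'FFFFFFF'
  4H -> 'HHHH'

Decoded = DDDDDDDDDDDDFFFFFFFFFHHHHHFFFFFFFHHHH
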